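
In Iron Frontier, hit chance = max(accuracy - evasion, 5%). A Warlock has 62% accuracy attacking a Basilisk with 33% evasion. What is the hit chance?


accuracy - evasion = 62 - 33 = 29
Apply floor: max(29, 5) = 29
Hit chance = 29%

29%


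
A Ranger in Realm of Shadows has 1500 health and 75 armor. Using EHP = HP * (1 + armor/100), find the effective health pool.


EHP = 1500 * (1 + 75/100)
= 1500 * (1 + 0.75)
= 1500 * 1.75
= 2625.0

2625.0 EHP


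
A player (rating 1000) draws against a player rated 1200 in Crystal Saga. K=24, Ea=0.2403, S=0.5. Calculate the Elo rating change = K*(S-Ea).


Elo update: delta = K * (S - Ea), where S = 0.5 (draws)
S - Ea = 0.5 - 0.2403 = 0.2597
Rating change = 24 * 0.2597
= 6.23

6.23 rating points


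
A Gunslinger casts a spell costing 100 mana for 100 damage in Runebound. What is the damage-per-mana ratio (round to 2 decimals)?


Efficiency = damage / mana
= 100 / 100
= 1.00

1.00 dmg/mana


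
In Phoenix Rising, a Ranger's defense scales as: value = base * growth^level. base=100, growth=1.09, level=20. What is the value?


value = base * growth^level
= 100 * 1.09^20
= 100 * 5.604411
= 560.44

560.44 defense


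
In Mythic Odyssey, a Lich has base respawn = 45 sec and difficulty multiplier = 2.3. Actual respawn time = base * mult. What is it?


Respawn time = base * multiplier
= 45 * 2.3
= 103.5 seconds

103.5 seconds


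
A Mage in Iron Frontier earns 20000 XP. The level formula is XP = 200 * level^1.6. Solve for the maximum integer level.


XP = 200 * level^1.6, so level = (XP / 200)^(1/1.6)
= (20000 / 200)^(1/1.6)
= 100.0^0.625
= 17.7828
Floor: level = 17

level 17


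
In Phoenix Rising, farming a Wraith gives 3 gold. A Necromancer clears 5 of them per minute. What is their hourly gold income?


Gold per minute = 3 * 5 = 15
Gold per hour = 15 * 60 = 900

900 gold/hour


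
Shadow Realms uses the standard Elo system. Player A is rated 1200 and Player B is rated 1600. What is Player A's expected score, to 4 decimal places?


Elo expected score: Ea = 1/(1 + 10^((Rb-Ra)/400))
Rb - Ra = 1600 - 1200 = 400
(Rb-Ra)/400 = 400/400 = 1.0
10^1.0 = 10.0
Ea = 1/(1 + 10.0) = 1/11.0 = 0.0909

0.0909


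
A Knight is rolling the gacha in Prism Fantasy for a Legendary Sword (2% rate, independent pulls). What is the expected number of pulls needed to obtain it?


Expected pulls for a geometric distribution = 1/p = 100 / rate%
= 100 / 2
= 50.0

50.0 pulls


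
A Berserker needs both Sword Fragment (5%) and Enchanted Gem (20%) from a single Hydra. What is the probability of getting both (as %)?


For independent events, P(both) = P(A) * P(B)
= 5% * 20%
= 100 / 100 %
= 1.0%

1.0%


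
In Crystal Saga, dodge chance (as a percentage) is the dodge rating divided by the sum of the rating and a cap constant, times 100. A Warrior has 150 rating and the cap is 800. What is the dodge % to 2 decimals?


dodge% = 150 / (150 + 800) * 100
= 150 / 950 * 100
= 0.157895 * 100
= 15.79%

15.79%


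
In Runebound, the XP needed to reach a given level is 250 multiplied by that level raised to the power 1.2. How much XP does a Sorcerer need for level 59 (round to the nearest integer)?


XP = 250 * level^1.2
Substitute level = 59:
XP = 250 * 59^1.2
= 250 * 133.359
= 33340

33340 XP


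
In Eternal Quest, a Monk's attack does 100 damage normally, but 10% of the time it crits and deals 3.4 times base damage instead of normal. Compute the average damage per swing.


E[dmg] = base * (1 + crit_chance * (crit_mult - 1))
cc as decimal = 10/100 = 0.1
cm - 1 = 3.4 - 1 = 2.4
Bonus factor = 0.1 * 2.4 = 0.24
Total multiplier = 1 + 0.24 = 1.24
Expected damage = 100 * 1.24 = 124.00

124.00 damage


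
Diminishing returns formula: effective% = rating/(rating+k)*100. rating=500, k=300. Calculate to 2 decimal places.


effective% = rating / (rating + k) * 100
= 500 / (500 + 300) * 100
= 500 / 800 * 100
= 0.625 * 100
= 62.50%

62.50%


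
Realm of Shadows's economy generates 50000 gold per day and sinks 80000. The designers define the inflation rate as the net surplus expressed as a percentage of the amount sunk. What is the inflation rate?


Net gold = 50000 - 80000 = -30000
Inflation rate = net / sunk * 100 = -30000 / 80000 * 100
= -0.375 * 100
= -37.50%

-37.50%


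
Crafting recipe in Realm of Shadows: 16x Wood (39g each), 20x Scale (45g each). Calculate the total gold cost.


Cost breakdown:
  Wood: 16 * 39 = 624
  Scale: 20 * 45 = 900
Total = 624 + 900 = 1524

1524 gold


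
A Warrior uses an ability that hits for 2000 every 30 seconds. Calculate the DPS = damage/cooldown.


DPS = damage / cooldown
= 2000 / 30
= 66.67

66.67 DPS


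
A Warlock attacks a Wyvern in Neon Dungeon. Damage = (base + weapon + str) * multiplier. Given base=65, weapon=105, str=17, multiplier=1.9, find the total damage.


Sum base + weapon + str = 65 + 105 + 17 = 187
Multiply by 1.9:
187 * 1.9 = 355.3

355.3 damage


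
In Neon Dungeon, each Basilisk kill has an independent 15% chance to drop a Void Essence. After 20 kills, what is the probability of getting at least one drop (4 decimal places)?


P(at least one) = 1 - P(none) = 1 - (1-p)^n
p = 15/100 = 0.15
1 - p = 0.85
(1 - p)^20 = 0.85^20 = 0.038760
P(at least one) = 1 - 0.038760 = 0.9612

0.9612


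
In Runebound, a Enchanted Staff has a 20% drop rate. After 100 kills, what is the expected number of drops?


Expected drops = kills * (drop_rate / 100)
= 100 * (20 / 100)
= 100 * 0.2
= 20.0

20.0 drops


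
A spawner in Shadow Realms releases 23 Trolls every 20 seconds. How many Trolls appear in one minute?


Spawns per minute = count * (60 / interval)
= 23 * (60 / 20)
= 23 * 3.0
= 69.0

69.0 per minute


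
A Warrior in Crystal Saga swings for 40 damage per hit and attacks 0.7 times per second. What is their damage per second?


DPS = damage * attack_speed
= 40 * 0.7
= 28.0

28.0 DPS


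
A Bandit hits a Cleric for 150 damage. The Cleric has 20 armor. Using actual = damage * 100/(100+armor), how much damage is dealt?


actual = 150 * 100 / (100 + 20)
= 150 * 100 / 120
= 15000 / 120
= 125.00

125.00 damage


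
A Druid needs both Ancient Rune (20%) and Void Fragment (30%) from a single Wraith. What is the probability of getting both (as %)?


For independent events, P(both) = P(A) * P(B)
= 20% * 30%
= 600 / 100 %
= 6.0%

6.0%


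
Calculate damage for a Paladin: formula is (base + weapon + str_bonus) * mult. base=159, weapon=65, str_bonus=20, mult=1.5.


Sum base + weapon + str = 159 + 65 + 20 = 244
Multiply by 1.5:
244 * 1.5 = 366.0

366.0 damage


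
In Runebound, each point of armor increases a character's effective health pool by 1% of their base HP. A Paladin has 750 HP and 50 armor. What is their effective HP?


EHP = 750 * (1 + 50/100)
= 750 * (1 + 0.5)
= 750 * 1.5
= 1125.0

1125.0 EHP


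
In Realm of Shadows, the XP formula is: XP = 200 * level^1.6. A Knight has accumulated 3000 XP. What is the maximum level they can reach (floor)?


XP = 200 * level^1.6, so level = (XP / 200)^(1/1.6)
= (3000 / 200)^(1/1.6)
= 15.0^0.625
= 5.4332
Floor: level = 5

level 5


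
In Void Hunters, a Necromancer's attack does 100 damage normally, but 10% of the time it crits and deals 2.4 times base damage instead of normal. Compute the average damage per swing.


E[dmg] = base * (1 + crit_chance * (crit_mult - 1))
cc as decimal = 10/100 = 0.1
cm - 1 = 2.4 - 1 = 1.4
Bonus factor = 0.1 * 1.4 = 0.14
Total multiplier = 1 + 0.14 = 1.14
Expected damage = 100 * 1.14 = 114.00

114.00 damage


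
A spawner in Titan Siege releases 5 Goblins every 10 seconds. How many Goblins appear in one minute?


Spawns per minute = count * (60 / interval)
= 5 * (60 / 10)
= 5 * 6.0
= 30.0

30.0 per minute


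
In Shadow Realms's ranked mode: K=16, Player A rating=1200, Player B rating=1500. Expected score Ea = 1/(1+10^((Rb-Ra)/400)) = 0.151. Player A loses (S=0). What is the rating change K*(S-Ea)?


Elo update: delta = K * (S - Ea), where S = 0 (loses)
S - Ea = 0 - 0.151 = -0.151
Rating change = 16 * -0.151
= -2.42

-2.42 rating points


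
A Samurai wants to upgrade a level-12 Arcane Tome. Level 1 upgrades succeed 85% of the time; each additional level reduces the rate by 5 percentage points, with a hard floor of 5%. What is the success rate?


raw_rate = 85 - 5 * (12 - 1)
= 85 - 5 * 11
= 85 - 55
= 30
Apply floor: max(30, 5) = 30%

30%


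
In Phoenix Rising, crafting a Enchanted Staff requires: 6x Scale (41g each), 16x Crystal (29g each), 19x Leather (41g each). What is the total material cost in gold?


Cost breakdown:
  Scale: 6 * 41 = 246
  Crystal: 16 * 29 = 464
  Leather: 19 * 41 = 779
Total = 246 + 464 + 779 = 1489

1489 gold


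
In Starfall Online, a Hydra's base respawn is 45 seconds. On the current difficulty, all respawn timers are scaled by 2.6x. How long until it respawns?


Respawn time = base * multiplier
= 45 * 2.6
= 117.0 seconds

117.0 seconds


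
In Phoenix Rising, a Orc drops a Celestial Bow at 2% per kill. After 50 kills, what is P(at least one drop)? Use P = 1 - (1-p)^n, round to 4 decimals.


P(at least one) = 1 - P(none) = 1 - (1-p)^n
p = 2/100 = 0.02
1 - p = 0.98
(1 - p)^50 = 0.98^50 = 0.364170
P(at least one) = 1 - 0.364170 = 0.6358

0.6358


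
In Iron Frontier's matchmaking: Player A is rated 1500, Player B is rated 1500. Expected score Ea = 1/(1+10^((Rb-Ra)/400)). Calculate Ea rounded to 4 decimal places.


Elo expected score: Ea = 1/(1 + 10^((Rb-Ra)/400))
Rb - Ra = 1500 - 1500 = 0
(Rb-Ra)/400 = 0/400 = 0.0
10^0.0 = 1.0
Ea = 1/(1 + 1.0) = 1/2.0 = 0.5000

0.5000


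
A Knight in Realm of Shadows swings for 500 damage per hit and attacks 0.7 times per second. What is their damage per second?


DPS = damage * attack_speed
= 500 * 0.7
= 350.0

350.0 DPS


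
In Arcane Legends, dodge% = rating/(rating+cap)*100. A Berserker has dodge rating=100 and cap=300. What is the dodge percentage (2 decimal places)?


dodge% = 100 / (100 + 300) * 100
= 100 / 400 * 100
= 0.25 * 100
= 25.00%

25.00%


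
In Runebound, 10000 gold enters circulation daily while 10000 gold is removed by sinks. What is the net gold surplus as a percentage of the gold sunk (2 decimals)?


Net gold = 10000 - 10000 = 0
Inflation rate = net / sunk * 100 = 0 / 10000 * 100
= 0.0 * 100
= 0.00%

0.00%


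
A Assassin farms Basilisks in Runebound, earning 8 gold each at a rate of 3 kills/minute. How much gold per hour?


Gold per minute = 8 * 3 = 24
Gold per hour = 24 * 60 = 1440

1440 gold/hour


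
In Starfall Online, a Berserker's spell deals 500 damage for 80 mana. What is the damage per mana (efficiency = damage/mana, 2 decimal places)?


Efficiency = damage / mana
= 500 / 80
= 6.25

6.25 dmg/mana


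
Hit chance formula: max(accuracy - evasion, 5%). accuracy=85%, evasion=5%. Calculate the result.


accuracy - evasion = 85 - 5 = 80
Apply floor: max(80, 5) = 80
Hit chance = 80%

80%


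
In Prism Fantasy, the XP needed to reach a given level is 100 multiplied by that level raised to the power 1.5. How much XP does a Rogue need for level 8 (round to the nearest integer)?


XP = 100 * level^1.5
Substitute level = 8:
XP = 100 * 8^1.5
= 100 * 22.6274
= 2263

2263 XP


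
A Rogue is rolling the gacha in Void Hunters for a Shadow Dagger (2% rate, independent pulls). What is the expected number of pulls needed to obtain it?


Expected pulls for a geometric distribution = 1/p = 100 / rate%
= 100 / 2
= 50.0

50.0 pulls


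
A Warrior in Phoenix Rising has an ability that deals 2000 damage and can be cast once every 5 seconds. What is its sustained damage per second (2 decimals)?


DPS = damage / cooldown
= 2000 / 5
= 400.00

400.00 DPS


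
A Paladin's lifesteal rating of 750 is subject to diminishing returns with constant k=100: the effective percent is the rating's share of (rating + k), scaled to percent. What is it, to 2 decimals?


effective% = rating / (rating + k) * 100
= 750 / (750 + 100) * 100
= 750 / 850 * 100
= 0.882353 * 100
= 88.24%

88.24%


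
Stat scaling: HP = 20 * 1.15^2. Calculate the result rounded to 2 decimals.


value = base * growth^level
= 20 * 1.15^2
= 20 * 1.3225
= 26.45

26.45 HP


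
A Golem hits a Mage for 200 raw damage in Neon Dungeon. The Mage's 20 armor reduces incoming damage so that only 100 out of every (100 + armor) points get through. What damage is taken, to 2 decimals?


actual = 200 * 100 / (100 + 20)
= 200 * 100 / 120
= 20000 / 120
= 166.67

166.67 damage


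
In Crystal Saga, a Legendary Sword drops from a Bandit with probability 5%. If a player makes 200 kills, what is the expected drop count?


Expected drops = kills * (drop_rate / 100)
= 200 * (5 / 100)
= 200 * 0.05
= 10.0

10.0 drops


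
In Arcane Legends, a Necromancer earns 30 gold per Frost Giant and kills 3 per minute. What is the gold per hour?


Gold per minute = 30 * 3 = 90
Gold per hour = 90 * 60 = 5400

5400 gold/hour


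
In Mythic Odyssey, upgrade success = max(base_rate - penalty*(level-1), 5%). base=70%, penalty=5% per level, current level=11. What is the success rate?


raw_rate = 70 - 5 * (11 - 1)
= 70 - 5 * 10
= 70 - 50
= 20
Apply floor: max(20, 5) = 20%

20%


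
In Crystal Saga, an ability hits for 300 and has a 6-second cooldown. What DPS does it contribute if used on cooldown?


DPS = damage / cooldown
= 300 / 6
= 50.00

50.00 DPS


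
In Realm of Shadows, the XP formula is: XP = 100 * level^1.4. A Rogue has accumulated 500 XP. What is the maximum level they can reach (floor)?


XP = 100 * level^1.4, so level = (XP / 100)^(1/1.4)
= (500 / 100)^(1/1.4)
= 5.0^0.7143
= 3.1569
Floor: level = 3

level 3


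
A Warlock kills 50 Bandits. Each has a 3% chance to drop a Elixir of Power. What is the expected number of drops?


Expected drops = kills * (drop_rate / 100)
= 50 * (3 / 100)
= 50 * 0.03
= 1.5

1.5 drops


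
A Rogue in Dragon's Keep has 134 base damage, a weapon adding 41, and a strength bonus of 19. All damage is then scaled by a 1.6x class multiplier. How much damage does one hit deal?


Sum base + weapon + str = 134 + 41 + 19 = 194
Multiply by 1.6:
194 * 1.6 = 310.4

310.4 damage


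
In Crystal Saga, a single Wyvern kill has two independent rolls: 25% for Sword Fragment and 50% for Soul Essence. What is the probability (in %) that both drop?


For independent events, P(both) = P(A) * P(B)
= 25% * 50%
= 1250 / 100 %
= 12.5%

12.5%


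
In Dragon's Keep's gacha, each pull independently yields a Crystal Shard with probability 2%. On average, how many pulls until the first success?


Expected pulls for a geometric distribution = 1/p = 100 / rate%
= 100 / 2
= 50.0

50.0 pulls


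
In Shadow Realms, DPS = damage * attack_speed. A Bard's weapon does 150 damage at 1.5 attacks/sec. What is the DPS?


DPS = damage * attack_speed
= 150 * 1.5
= 225.0

225.0 DPS


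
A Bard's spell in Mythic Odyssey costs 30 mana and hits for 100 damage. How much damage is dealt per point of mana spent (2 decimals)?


Efficiency = damage / mana
= 100 / 30
= 3.33

3.33 dmg/mana


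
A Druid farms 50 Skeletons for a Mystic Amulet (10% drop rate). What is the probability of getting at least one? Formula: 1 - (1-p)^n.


P(at least one) = 1 - P(none) = 1 - (1-p)^n
p = 10/100 = 0.1
1 - p = 0.9
(1 - p)^50 = 0.9^50 = 0.005154
P(at least one) = 1 - 0.005154 = 0.9948

0.9948


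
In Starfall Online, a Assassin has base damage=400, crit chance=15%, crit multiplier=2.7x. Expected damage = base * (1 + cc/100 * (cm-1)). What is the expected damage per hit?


E[dmg] = base * (1 + crit_chance * (crit_mult - 1))
cc as decimal = 15/100 = 0.15
cm - 1 = 2.7 - 1 = 1.7
Bonus factor = 0.15 * 1.7 = 0.255
Total multiplier = 1 + 0.255 = 1.255
Expected damage = 400 * 1.255 = 502.00

502.00 damage


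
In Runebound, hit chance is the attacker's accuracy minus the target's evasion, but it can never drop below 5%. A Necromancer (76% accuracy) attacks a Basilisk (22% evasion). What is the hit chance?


accuracy - evasion = 76 - 22 = 54
Apply floor: max(54, 5) = 54
Hit chance = 54%

54%


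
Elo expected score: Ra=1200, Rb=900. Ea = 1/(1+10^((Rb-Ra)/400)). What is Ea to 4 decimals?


Elo expected score: Ea = 1/(1 + 10^((Rb-Ra)/400))
Rb - Ra = 900 - 1200 = -300
(Rb-Ra)/400 = -300/400 = -0.75
10^-0.75 = 0.177828
Ea = 1/(1 + 0.177828) = 1/1.177828 = 0.8490

0.8490


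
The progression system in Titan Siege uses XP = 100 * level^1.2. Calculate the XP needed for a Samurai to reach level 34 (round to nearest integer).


XP = 100 * level^1.2
Substitute level = 34:
XP = 100 * 34^1.2
= 100 * 68.8295
= 6883

6883 XP


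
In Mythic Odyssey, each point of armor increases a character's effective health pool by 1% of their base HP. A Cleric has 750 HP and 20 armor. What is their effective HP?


EHP = 750 * (1 + 20/100)
= 750 * (1 + 0.2)
= 750 * 1.2
= 900.0

900.0 EHP


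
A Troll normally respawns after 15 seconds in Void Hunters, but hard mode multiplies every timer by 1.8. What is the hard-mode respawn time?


Respawn time = base * multiplier
= 15 * 1.8
= 27.0 seconds

27.0 seconds


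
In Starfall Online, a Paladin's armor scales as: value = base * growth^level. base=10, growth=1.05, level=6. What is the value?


value = base * growth^level
= 10 * 1.05^6
= 10 * 1.340096
= 13.40

13.40 armor


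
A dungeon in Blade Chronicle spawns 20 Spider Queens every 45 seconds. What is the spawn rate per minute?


Spawns per minute = count * (60 / interval)
= 20 * (60 / 45)
= 20 * 1.3333
= 26.67

26.67 per minute


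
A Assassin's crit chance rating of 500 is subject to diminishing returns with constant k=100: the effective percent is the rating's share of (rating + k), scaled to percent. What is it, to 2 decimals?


effective% = rating / (rating + k) * 100
= 500 / (500 + 100) * 100
= 500 / 600 * 100
= 0.833333 * 100
= 83.33%

83.33%


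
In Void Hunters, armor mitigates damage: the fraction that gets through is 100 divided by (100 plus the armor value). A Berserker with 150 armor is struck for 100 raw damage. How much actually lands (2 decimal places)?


actual = 100 * 100 / (100 + 150)
= 100 * 100 / 250
= 10000 / 250
= 40.00

40.00 damage


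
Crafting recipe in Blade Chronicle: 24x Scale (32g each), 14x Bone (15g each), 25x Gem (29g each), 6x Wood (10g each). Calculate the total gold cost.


Cost breakdown:
  Scale: 24 * 32 = 768
  Bone: 14 * 15 = 210
  Gem: 25 * 29 = 725
  Wood: 6 * 10 = 60
Total = 768 + 210 + 725 + 60 = 1763

1763 gold


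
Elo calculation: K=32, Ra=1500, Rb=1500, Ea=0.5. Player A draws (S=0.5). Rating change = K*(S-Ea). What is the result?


Elo update: delta = K * (S - Ea), where S = 0.5 (draws)
S - Ea = 0.5 - 0.5 = 0.0
Rating change = 32 * 0.0
= 0.00

0.00 rating points


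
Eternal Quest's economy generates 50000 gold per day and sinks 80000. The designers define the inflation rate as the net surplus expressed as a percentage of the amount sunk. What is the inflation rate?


Net gold = 50000 - 80000 = -30000
Inflation rate = net / sunk * 100 = -30000 / 80000 * 100
= -0.375 * 100
= -37.50%

-37.50%


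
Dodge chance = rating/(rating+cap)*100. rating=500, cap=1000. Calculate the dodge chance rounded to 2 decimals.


dodge% = 500 / (500 + 1000) * 100
= 500 / 1500 * 100
= 0.333333 * 100
= 33.33%

33.33%


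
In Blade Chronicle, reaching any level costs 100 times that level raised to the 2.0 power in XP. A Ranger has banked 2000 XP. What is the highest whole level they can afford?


XP = 100 * level^2.0, so level = (XP / 100)^(1/2.0)
= (2000 / 100)^(1/2.0)
= 20.0^0.5
= 4.4721
Floor: level = 4

level 4


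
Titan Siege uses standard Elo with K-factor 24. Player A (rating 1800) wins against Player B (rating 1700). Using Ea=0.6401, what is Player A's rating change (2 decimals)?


Elo update: delta = K * (S - Ea), where S = 1 (wins)
S - Ea = 1 - 0.6401 = 0.3599
Rating change = 24 * 0.3599
= 8.64

8.64 rating points


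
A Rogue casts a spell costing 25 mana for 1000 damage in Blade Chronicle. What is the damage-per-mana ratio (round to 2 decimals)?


Efficiency = damage / mana
= 1000 / 25
= 40.00

40.00 dmg/mana


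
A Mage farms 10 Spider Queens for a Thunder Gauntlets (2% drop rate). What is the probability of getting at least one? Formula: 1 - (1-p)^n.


P(at least one) = 1 - P(none) = 1 - (1-p)^n
p = 2/100 = 0.02
1 - p = 0.98
(1 - p)^10 = 0.98^10 = 0.817073
P(at least one) = 1 - 0.817073 = 0.1829

0.1829


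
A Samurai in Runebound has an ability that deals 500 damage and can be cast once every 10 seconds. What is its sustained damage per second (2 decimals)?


DPS = damage / cooldown
= 500 / 10
= 50.00

50.00 DPS


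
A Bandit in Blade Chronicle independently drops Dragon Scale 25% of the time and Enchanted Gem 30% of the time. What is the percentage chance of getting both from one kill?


For independent events, P(both) = P(A) * P(B)
= 25% * 30%
= 750 / 100 %
= 7.5%

7.5%


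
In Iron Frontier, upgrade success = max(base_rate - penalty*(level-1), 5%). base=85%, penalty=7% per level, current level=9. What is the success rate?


raw_rate = 85 - 7 * (9 - 1)
= 85 - 7 * 8
= 85 - 56
= 29
Apply floor: max(29, 5) = 29%

29%


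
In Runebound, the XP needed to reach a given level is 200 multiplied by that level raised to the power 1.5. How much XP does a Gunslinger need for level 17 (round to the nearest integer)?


XP = 200 * level^1.5
Substitute level = 17:
XP = 200 * 17^1.5
= 200 * 70.0928
= 14019

14019 XP


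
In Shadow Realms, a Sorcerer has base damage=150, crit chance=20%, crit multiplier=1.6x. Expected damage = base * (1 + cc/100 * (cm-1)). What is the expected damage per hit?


E[dmg] = base * (1 + crit_chance * (crit_mult - 1))
cc as decimal = 20/100 = 0.2
cm - 1 = 1.6 - 1 = 0.6
Bonus factor = 0.2 * 0.6 = 0.12
Total multiplier = 1 + 0.12 = 1.12
Expected damage = 150 * 1.12 = 168.00

168.00 damage


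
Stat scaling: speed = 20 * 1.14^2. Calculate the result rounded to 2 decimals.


value = base * growth^level
= 20 * 1.14^2
= 20 * 1.2996
= 25.99

25.99 speed


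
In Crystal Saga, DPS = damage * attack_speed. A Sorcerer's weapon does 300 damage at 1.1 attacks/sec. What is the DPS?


DPS = damage * attack_speed
= 300 * 1.1
= 330.0

330.0 DPS


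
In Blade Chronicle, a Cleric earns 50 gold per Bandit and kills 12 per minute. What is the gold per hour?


Gold per minute = 50 * 12 = 600
Gold per hour = 600 * 60 = 36000

36000 gold/hour


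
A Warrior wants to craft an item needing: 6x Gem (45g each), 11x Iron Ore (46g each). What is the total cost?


Cost breakdown:
  Gem: 6 * 45 = 270
  Iron Ore: 11 * 46 = 506
Total = 270 + 506 = 776

776 gold


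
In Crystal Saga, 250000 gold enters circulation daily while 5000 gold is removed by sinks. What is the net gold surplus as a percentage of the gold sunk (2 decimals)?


Net gold = 250000 - 5000 = 245000
Inflation rate = net / sunk * 100 = 245000 / 5000 * 100
= 49.0 * 100
= 4900.00%

4900.00%


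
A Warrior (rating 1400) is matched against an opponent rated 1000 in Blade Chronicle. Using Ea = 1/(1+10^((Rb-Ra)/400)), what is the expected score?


Elo expected score: Ea = 1/(1 + 10^((Rb-Ra)/400))
Rb - Ra = 1000 - 1400 = -400
(Rb-Ra)/400 = -400/400 = -1.0
10^-1.0 = 0.1
Ea = 1/(1 + 0.1) = 1/1.1 = 0.9091

0.9091


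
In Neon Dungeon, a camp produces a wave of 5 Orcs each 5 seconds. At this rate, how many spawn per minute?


Spawns per minute = count * (60 / interval)
= 5 * (60 / 5)
= 5 * 12.0
= 60.0

60.0 per minute


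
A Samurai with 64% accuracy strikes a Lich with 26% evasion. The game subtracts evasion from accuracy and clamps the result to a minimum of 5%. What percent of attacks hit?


accuracy - evasion = 64 - 26 = 38
Apply floor: max(38, 5) = 38
Hit chance = 38%

38%


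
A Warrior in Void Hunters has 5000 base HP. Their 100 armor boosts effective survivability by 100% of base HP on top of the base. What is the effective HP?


EHP = 5000 * (1 + 100/100)
= 5000 * (1 + 1.0)
= 5000 * 2.0
= 10000.0

10000.0 EHP


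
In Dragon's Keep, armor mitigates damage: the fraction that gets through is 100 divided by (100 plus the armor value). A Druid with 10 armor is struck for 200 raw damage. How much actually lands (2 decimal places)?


actual = 200 * 100 / (100 + 10)
= 200 * 100 / 110
= 20000 / 110
= 181.82

181.82 damage


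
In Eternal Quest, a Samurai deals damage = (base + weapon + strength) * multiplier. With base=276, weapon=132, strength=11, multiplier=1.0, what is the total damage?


Sum base + weapon + str = 276 + 132 + 11 = 419
Multiply by 1.0:
419 * 1.0 = 419.0

419.0 damage


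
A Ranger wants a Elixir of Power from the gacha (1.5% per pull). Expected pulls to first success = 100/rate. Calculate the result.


Expected pulls for a geometric distribution = 1/p = 100 / rate%
= 100 / 1.5
= 66.67

66.67 pulls


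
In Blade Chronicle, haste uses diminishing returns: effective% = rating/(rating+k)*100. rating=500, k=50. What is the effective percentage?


effective% = rating / (rating + k) * 100
= 500 / (500 + 50) * 100
= 500 / 550 * 100
= 0.909091 * 100
= 90.91%

90.91%


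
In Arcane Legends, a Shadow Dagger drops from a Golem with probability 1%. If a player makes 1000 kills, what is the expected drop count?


Expected drops = kills * (drop_rate / 100)
= 1000 * (1 / 100)
= 1000 * 0.01
= 10.0

10.0 drops


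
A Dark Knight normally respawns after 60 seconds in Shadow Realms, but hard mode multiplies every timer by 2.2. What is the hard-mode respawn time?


Respawn time = base * multiplier
= 60 * 2.2
= 132.0 seconds

132.0 seconds


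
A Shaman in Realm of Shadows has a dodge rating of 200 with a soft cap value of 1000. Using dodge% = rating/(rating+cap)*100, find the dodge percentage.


dodge% = 200 / (200 + 1000) * 100
= 200 / 1200 * 100
= 0.166667 * 100
= 16.67%

16.67%


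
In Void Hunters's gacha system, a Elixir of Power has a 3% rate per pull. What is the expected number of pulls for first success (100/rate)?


Expected pulls for a geometric distribution = 1/p = 100 / rate%
= 100 / 3
= 33.33

33.33 pulls


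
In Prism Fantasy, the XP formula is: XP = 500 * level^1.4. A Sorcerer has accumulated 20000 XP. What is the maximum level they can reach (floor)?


XP = 500 * level^1.4, so level = (XP / 500)^(1/1.4)
= (20000 / 500)^(1/1.4)
= 40.0^0.7143
= 13.9421
Floor: level = 13

level 13


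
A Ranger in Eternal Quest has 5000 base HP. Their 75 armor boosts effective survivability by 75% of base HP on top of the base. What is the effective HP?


EHP = 5000 * (1 + 75/100)
= 5000 * (1 + 0.75)
= 5000 * 1.75
= 8750.0

8750.0 EHP


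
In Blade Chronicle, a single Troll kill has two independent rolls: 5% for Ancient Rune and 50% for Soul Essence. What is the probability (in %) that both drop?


For independent events, P(both) = P(A) * P(B)
= 5% * 50%
= 250 / 100 %
= 2.5%

2.5%


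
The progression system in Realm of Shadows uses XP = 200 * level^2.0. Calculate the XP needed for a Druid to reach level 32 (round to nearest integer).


XP = 200 * level^2.0
Substitute level = 32:
XP = 200 * 32^2.0
= 200 * 1024.0
= 204800

204800 XP


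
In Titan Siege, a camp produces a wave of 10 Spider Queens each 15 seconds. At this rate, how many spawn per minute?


Spawns per minute = count * (60 / interval)
= 10 * (60 / 15)
= 10 * 4.0
= 40.0

40.0 per minute


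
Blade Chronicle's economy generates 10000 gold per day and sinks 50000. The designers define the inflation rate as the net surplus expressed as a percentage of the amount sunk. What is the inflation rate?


Net gold = 10000 - 50000 = -40000
Inflation rate = net / sunk * 100 = -40000 / 50000 * 100
= -0.8 * 100
= -80.00%

-80.00%


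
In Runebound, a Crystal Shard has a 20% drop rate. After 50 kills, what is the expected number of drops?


Expected drops = kills * (drop_rate / 100)
= 50 * (20 / 100)
= 50 * 0.2
= 10.0

10.0 drops


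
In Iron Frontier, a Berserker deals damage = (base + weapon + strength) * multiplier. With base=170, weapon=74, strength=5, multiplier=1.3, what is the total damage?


Sum base + weapon + str = 170 + 74 + 5 = 249
Multiply by 1.3:
249 * 1.3 = 323.7

323.7 damage


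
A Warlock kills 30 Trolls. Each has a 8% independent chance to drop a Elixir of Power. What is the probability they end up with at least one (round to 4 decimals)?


P(at least one) = 1 - P(none) = 1 - (1-p)^n
p = 8/100 = 0.08
1 - p = 0.92
(1 - p)^30 = 0.92^30 = 0.081966
P(at least one) = 1 - 0.081966 = 0.9180

0.9180


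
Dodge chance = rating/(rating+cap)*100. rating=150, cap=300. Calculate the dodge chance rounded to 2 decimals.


dodge% = 150 / (150 + 300) * 100
= 150 / 450 * 100
= 0.333333 * 100
= 33.33%

33.33%


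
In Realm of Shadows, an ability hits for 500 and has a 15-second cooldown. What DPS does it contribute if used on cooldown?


DPS = damage / cooldown
= 500 / 15
= 33.33

33.33 DPS


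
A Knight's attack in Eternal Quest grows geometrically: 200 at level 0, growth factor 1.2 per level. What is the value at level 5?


value = base * growth^level
= 200 * 1.2^5
= 200 * 2.48832
= 497.66

497.66 attack


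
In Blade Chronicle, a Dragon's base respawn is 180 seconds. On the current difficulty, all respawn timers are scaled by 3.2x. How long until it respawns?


Respawn time = base * multiplier
= 180 * 3.2
= 576.0 seconds

576.0 seconds


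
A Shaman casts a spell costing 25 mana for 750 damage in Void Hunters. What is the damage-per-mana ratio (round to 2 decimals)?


Efficiency = damage / mana
= 750 / 25
= 30.00

30.00 dmg/mana


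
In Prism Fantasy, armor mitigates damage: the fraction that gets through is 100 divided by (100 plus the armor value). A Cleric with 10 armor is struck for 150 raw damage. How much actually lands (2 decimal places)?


actual = 150 * 100 / (100 + 10)
= 150 * 100 / 110
= 15000 / 110
= 136.36

136.36 damage


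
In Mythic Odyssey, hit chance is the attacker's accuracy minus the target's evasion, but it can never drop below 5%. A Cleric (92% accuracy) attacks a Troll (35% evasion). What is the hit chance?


accuracy - evasion = 92 - 35 = 57
Apply floor: max(57, 5) = 57
Hit chance = 57%

57%


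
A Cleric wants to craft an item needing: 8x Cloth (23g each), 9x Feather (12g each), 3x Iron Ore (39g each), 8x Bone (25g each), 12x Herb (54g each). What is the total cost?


Cost breakdown:
  Cloth: 8 * 23 = 184
  Feather: 9 * 12 = 108
  Iron Ore: 3 * 39 = 117
  Bone: 8 * 25 = 200
  Herb: 12 * 54 = 648
Total = 184 + 108 + 117 + 200 + 648 = 1257

1257 gold


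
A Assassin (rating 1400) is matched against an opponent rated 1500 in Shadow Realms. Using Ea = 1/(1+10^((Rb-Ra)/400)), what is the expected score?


Elo expected score: Ea = 1/(1 + 10^((Rb-Ra)/400))
Rb - Ra = 1500 - 1400 = 100
(Rb-Ra)/400 = 100/400 = 0.25
10^0.25 = 1.778279
Ea = 1/(1 + 1.778279) = 1/2.778279 = 0.3599

0.3599


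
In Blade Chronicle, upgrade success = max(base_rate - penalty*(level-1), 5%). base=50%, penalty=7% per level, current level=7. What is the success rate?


raw_rate = 50 - 7 * (7 - 1)
= 50 - 7 * 6
= 50 - 42
= 8
Apply floor: max(8, 5) = 8%

8%


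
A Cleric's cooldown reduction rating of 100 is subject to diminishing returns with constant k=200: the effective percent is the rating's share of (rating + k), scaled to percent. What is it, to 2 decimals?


effective% = rating / (rating + k) * 100
= 100 / (100 + 200) * 100
= 100 / 300 * 100
= 0.333333 * 100
= 33.33%

33.33%


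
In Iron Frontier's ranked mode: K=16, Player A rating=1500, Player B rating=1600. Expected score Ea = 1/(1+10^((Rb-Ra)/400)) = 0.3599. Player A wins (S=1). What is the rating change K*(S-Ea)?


Elo update: delta = K * (S - Ea), where S = 1 (wins)
S - Ea = 1 - 0.3599 = 0.6401
Rating change = 16 * 0.6401
= 10.24

10.24 rating points


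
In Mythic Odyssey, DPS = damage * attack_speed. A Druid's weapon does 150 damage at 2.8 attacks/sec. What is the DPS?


DPS = damage * attack_speed
= 150 * 2.8
= 420.0

420.0 DPS


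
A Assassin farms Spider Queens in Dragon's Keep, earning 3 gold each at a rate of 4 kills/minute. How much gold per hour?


Gold per minute = 3 * 4 = 12
Gold per hour = 12 * 60 = 720

720 gold/hour


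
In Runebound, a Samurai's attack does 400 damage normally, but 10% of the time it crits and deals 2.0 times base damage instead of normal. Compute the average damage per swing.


E[dmg] = base * (1 + crit_chance * (crit_mult - 1))
cc as decimal = 10/100 = 0.1
cm - 1 = 2.0 - 1 = 1.0
Bonus factor = 0.1 * 1.0 = 0.1
Total multiplier = 1 + 0.1 = 1.1
Expected damage = 400 * 1.1 = 440.00

440.00 damage


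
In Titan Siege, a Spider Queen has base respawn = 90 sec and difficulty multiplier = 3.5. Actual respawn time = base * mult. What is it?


Respawn time = base * multiplier
= 90 * 3.5
= 315.0 seconds

315.0 seconds


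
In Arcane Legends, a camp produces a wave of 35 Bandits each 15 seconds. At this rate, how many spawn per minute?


Spawns per minute = count * (60 / interval)
= 35 * (60 / 15)
= 35 * 4.0
= 140.0

140.0 per minute


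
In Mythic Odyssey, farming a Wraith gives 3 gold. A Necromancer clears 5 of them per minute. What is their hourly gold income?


Gold per minute = 3 * 5 = 15
Gold per hour = 15 * 60 = 900

900 gold/hour


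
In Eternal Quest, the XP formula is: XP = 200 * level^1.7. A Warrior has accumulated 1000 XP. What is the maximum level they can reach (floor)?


XP = 200 * level^1.7, so level = (XP / 200)^(1/1.7)
= (1000 / 200)^(1/1.7)
= 5.0^0.5882
= 2.5773
Floor: level = 2

level 2


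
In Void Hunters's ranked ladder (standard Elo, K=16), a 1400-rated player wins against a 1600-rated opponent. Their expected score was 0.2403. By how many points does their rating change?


Elo update: delta = K * (S - Ea), where S = 1 (wins)
S - Ea = 1 - 0.2403 = 0.7597
Rating change = 16 * 0.7597
= 12.16

12.16 rating points


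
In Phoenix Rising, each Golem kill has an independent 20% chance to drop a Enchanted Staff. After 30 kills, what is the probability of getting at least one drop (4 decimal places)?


P(at least one) = 1 - P(none) = 1 - (1-p)^n
p = 20/100 = 0.2
1 - p = 0.8
(1 - p)^30 = 0.8^30 = 0.001238
P(at least one) = 1 - 0.001238 = 0.9988

0.9988


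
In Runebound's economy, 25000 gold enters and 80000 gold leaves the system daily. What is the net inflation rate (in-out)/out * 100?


Net gold = 25000 - 80000 = -55000
Inflation rate = net / sunk * 100 = -55000 / 80000 * 100
= -0.6875 * 100
= -68.75%

-68.75%


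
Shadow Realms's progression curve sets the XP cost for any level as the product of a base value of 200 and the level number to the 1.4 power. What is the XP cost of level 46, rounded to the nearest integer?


XP = 200 * level^1.4
Substitute level = 46:
XP = 200 * 46^1.4
= 200 * 212.7458
= 42549

42549 XP


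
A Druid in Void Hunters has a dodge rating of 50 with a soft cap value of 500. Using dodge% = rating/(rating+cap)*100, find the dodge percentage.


dodge% = 50 / (50 + 500) * 100
= 50 / 550 * 100
= 0.090909 * 100
= 9.09%

9.09%


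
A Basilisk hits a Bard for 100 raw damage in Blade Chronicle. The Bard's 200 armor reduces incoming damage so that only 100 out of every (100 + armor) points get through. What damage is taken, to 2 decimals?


actual = 100 * 100 / (100 + 200)
= 100 * 100 / 300
= 10000 / 300
= 33.33

33.33 damage


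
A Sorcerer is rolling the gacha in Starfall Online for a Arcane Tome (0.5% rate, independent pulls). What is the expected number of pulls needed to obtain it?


Expected pulls for a geometric distribution = 1/p = 100 / rate%
= 100 / 0.5
= 200.0

200.0 pulls


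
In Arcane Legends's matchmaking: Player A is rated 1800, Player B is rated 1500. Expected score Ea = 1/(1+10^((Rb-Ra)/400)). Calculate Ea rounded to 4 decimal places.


Elo expected score: Ea = 1/(1 + 10^((Rb-Ra)/400))
Rb - Ra = 1500 - 1800 = -300
(Rb-Ra)/400 = -300/400 = -0.75
10^-0.75 = 0.177828
Ea = 1/(1 + 0.177828) = 1/1.177828 = 0.8490

0.8490


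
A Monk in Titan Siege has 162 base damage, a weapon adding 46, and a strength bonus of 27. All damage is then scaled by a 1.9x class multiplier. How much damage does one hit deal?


Sum base + weapon + str = 162 + 46 + 27 = 235
Multiply by 1.9:
235 * 1.9 = 446.5

446.5 damage


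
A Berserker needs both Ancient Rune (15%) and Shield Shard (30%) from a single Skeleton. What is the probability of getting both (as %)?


For independent events, P(both) = P(A) * P(B)
= 15% * 30%
= 450 / 100 %
= 4.5%

4.5%


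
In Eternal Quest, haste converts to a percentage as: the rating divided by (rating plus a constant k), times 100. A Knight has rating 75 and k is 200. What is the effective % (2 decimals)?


effective% = rating / (rating + k) * 100
= 75 / (75 + 200) * 100
= 75 / 275 * 100
= 0.272727 * 100
= 27.27%

27.27%


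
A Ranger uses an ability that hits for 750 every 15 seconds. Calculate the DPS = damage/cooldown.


DPS = damage / cooldown
= 750 / 15
= 50.00

50.00 DPS


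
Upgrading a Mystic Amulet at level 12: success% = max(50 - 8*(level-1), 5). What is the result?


raw_rate = 50 - 8 * (12 - 1)
= 50 - 8 * 11
= 50 - 88
= -38
Apply floor: max(-38, 5) = 5%

5%


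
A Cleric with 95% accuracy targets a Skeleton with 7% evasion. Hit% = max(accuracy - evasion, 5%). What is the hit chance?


accuracy - evasion = 95 - 7 = 88
Apply floor: max(88, 5) = 88
Hit chance = 88%

88%


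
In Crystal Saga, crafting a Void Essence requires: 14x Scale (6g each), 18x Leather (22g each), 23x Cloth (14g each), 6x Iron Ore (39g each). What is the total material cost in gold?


Cost breakdown:
  Scale: 14 * 6 = 84
  Leather: 18 * 22 = 396
  Cloth: 23 * 14 = 322
  Iron Ore: 6 * 39 = 234
Total = 84 + 396 + 322 + 234 = 1036

1036 gold


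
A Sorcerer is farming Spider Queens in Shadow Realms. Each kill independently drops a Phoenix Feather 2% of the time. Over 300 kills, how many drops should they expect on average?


Expected drops = kills * (drop_rate / 100)
= 300 * (2 / 100)
= 300 * 0.02
= 6.0

6.0 drops


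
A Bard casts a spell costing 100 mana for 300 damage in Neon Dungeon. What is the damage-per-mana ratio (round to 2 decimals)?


Efficiency = damage / mana
= 300 / 100
= 3.00

3.00 dmg/mana


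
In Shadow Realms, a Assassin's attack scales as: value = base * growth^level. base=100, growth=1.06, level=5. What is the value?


value = base * growth^level
= 100 * 1.06^5
= 100 * 1.338226
= 133.82

133.82 attack


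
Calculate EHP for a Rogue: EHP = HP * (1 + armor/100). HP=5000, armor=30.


EHP = 5000 * (1 + 30/100)
= 5000 * (1 + 0.3)
= 5000 * 1.3
= 6500.0

6500.0 EHP


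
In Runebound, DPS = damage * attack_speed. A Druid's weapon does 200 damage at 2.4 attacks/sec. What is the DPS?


DPS = damage * attack_speed
= 200 * 2.4
= 480.0

480.0 DPS


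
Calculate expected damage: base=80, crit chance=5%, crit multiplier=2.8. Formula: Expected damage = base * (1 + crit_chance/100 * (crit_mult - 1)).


E[dmg] = base * (1 + crit_chance * (crit_mult - 1))
cc as decimal = 5/100 = 0.05
cm - 1 = 2.8 - 1 = 1.8
Bonus factor = 0.05 * 1.8 = 0.09
Total multiplier = 1 + 0.09 = 1.09
Expected damage = 80 * 1.09 = 87.20

87.20 damage


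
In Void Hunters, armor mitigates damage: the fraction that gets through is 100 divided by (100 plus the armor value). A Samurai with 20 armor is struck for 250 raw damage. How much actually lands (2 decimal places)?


actual = 250 * 100 / (100 + 20)
= 250 * 100 / 120
= 25000 / 120
= 208.33

208.33 damage


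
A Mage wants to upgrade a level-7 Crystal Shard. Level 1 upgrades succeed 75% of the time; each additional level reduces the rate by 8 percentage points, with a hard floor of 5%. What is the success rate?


raw_rate = 75 - 8 * (7 - 1)
= 75 - 8 * 6
= 75 - 48
= 27
Apply floor: max(27, 5) = 27%

27%
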